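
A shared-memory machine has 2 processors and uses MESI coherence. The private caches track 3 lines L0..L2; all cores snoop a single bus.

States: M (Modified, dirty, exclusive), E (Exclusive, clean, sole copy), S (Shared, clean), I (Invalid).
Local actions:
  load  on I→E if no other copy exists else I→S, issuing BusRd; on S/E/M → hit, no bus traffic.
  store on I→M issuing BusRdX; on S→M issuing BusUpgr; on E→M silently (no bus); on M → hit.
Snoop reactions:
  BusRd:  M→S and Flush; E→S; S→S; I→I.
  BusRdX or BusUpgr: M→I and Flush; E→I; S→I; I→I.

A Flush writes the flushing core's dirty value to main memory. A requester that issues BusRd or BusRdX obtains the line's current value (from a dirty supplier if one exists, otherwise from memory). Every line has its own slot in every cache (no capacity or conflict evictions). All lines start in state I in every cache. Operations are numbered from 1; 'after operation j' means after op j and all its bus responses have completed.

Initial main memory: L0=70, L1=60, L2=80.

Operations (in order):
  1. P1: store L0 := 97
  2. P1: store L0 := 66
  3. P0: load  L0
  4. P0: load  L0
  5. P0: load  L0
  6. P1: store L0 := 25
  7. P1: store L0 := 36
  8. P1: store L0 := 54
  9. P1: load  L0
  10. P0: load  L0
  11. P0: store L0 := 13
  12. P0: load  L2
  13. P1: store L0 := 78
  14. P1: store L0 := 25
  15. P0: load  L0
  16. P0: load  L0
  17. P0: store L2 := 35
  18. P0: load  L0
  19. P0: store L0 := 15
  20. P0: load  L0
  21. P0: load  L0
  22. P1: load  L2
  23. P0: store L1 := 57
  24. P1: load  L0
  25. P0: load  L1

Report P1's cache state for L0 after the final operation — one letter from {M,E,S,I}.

1. P1: store L0 := 97  bus=[BusRdX]  L0: P0=I P1=M  mem[L0]=70
2. P1: store L0 := 66  bus=[-]  L0: P0=I P1=M  mem[L0]=70
3. P0: load  L0  bus=[BusRd,Flush]  L0: P0=S P1=S  mem[L0]=66
4. P0: load  L0  bus=[-]  L0: P0=S P1=S  mem[L0]=66
5. P0: load  L0  bus=[-]  L0: P0=S P1=S  mem[L0]=66
6. P1: store L0 := 25  bus=[BusUpgr]  L0: P0=I P1=M  mem[L0]=66
7. P1: store L0 := 36  bus=[-]  L0: P0=I P1=M  mem[L0]=66
8. P1: store L0 := 54  bus=[-]  L0: P0=I P1=M  mem[L0]=66
9. P1: load  L0  bus=[-]  L0: P0=I P1=M  mem[L0]=66
10. P0: load  L0  bus=[BusRd,Flush]  L0: P0=S P1=S  mem[L0]=54
11. P0: store L0 := 13  bus=[BusUpgr]  L0: P0=M P1=I  mem[L0]=54
12. P0: load  L2  bus=[BusRd]  L2: P0=E P1=I  mem[L2]=80
13. P1: store L0 := 78  bus=[BusRdX,Flush]  L0: P0=I P1=M  mem[L0]=13
14. P1: store L0 := 25  bus=[-]  L0: P0=I P1=M  mem[L0]=13
15. P0: load  L0  bus=[BusRd,Flush]  L0: P0=S P1=S  mem[L0]=25
16. P0: load  L0  bus=[-]  L0: P0=S P1=S  mem[L0]=25
17. P0: store L2 := 35  bus=[-]  L2: P0=M P1=I  mem[L2]=80
18. P0: load  L0  bus=[-]  L0: P0=S P1=S  mem[L0]=25
19. P0: store L0 := 15  bus=[BusUpgr]  L0: P0=M P1=I  mem[L0]=25
20. P0: load  L0  bus=[-]  L0: P0=M P1=I  mem[L0]=25
21. P0: load  L0  bus=[-]  L0: P0=M P1=I  mem[L0]=25
22. P1: load  L2  bus=[BusRd,Flush]  L2: P0=S P1=S  mem[L2]=35
23. P0: store L1 := 57  bus=[BusRdX]  L1: P0=M P1=I  mem[L1]=60
24. P1: load  L0  bus=[BusRd,Flush]  L0: P0=S P1=S  mem[L0]=15
25. P0: load  L1  bus=[-]  L1: P0=M P1=I  mem[L1]=60

state = S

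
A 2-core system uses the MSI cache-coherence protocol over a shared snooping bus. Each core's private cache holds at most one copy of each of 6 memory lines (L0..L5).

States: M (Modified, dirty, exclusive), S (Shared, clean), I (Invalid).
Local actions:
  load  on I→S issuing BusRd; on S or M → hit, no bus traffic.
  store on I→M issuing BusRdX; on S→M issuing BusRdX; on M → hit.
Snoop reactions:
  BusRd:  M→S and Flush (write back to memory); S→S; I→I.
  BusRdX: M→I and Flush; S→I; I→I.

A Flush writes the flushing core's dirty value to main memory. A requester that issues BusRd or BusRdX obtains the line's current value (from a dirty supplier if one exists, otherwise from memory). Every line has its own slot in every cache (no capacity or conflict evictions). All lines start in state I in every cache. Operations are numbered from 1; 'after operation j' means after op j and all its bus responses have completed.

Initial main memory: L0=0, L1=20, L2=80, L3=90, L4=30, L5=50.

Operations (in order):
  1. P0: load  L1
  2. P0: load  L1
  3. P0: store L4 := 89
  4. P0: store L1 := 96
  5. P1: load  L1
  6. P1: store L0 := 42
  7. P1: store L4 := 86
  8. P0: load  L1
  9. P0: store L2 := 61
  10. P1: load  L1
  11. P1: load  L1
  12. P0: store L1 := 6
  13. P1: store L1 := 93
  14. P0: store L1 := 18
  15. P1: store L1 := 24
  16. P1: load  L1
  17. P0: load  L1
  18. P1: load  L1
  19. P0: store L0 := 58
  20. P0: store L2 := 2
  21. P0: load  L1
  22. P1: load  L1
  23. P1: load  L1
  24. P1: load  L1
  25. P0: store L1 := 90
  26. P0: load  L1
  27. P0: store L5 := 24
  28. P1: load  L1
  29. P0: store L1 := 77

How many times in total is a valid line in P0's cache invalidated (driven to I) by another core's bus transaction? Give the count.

  op1 P0: load  L1 → S/I on L1; bus BusRd; mem=20
  op2 P0: load  L1 → S/I on L1; bus (none); mem=20
  op3 P0: store L4 := 89 → M/I on L4; bus BusRdX; mem=30
  op4 P0: store L1 := 96 → M/I on L1; bus BusRdX; mem=20
  op5 P1: load  L1 → S/S on L1; bus BusRd Flush; mem=96
  op6 P1: store L0 := 42 → I/M on L0; bus BusRdX; mem=0
  op7 P1: store L4 := 86 → I/M on L4; bus BusRdX Flush; mem=89
  op8 P0: load  L1 → S/S on L1; bus (none); mem=96
  op9 P0: store L2 := 61 → M/I on L2; bus BusRdX; mem=80
  op10 P1: load  L1 → S/S on L1; bus (none); mem=96
  op11 P1: load  L1 → S/S on L1; bus (none); mem=96
  op12 P0: store L1 := 6 → M/I on L1; bus BusRdX; mem=96
  op13 P1: store L1 := 93 → I/M on L1; bus BusRdX Flush; mem=6
  op14 P0: store L1 := 18 → M/I on L1; bus BusRdX Flush; mem=93
  op15 P1: store L1 := 24 → I/M on L1; bus BusRdX Flush; mem=18
  op16 P1: load  L1 → I/M on L1; bus (none); mem=18
  op17 P0: load  L1 → S/S on L1; bus BusRd Flush; mem=24
  op18 P1: load  L1 → S/S on L1; bus (none); mem=24
  op19 P0: store L0 := 58 → M/I on L0; bus BusRdX Flush; mem=42
  op20 P0: store L2 := 2 → M/I on L2; bus (none); mem=80
  op21 P0: load  L1 → S/S on L1; bus (none); mem=24
  op22 P1: load  L1 → S/S on L1; bus (none); mem=24
  op23 P1: load  L1 → S/S on L1; bus (none); mem=24
  op24 P1: load  L1 → S/S on L1; bus (none); mem=24
  op25 P0: store L1 := 90 → M/I on L1; bus BusRdX; mem=24
  op26 P0: load  L1 → M/I on L1; bus (none); mem=24
  op27 P0: store L5 := 24 → M/I on L5; bus BusRdX; mem=50
  op28 P1: load  L1 → S/S on L1; bus BusRd Flush; mem=90
  op29 P0: store L1 := 77 → M/I on L1; bus BusRdX; mem=90

invalidations = 3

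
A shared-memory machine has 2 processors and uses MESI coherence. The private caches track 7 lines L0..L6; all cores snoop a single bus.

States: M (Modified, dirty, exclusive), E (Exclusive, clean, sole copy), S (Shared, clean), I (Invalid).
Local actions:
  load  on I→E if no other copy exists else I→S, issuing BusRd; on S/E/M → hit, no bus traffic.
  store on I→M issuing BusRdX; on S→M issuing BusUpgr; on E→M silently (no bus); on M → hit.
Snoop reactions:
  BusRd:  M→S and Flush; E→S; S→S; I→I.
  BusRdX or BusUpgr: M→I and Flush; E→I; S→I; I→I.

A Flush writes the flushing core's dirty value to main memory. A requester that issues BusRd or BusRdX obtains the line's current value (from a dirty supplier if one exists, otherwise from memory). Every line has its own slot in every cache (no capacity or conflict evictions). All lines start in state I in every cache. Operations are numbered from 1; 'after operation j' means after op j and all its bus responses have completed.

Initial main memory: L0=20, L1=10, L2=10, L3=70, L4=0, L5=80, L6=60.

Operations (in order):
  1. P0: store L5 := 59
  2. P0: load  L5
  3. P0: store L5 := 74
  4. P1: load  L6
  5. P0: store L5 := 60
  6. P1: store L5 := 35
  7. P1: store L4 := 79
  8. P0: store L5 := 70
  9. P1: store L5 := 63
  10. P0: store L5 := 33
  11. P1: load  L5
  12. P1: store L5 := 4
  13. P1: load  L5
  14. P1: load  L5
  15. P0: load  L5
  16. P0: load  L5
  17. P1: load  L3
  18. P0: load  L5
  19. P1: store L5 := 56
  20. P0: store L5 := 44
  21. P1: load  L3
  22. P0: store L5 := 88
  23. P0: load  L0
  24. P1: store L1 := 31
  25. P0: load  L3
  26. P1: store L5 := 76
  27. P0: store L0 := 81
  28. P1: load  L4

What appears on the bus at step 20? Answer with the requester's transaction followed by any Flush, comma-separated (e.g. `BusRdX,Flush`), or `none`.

bus = BusRdX,Flush

step 1: P0: store L5 := 59  ⟶  MI  (L5)  txn=BusRdX  M[L5]=80
step 2: P0: load  L5  ⟶  MI  (L5)  txn=∅  M[L5]=80
step 3: P0: store L5 := 74  ⟶  MI  (L5)  txn=∅  M[L5]=80
step 4: P1: load  L6  ⟶  IE  (L6)  txn=BusRd  M[L6]=60
step 5: P0: store L5 := 60  ⟶  MI  (L5)  txn=∅  M[L5]=80
step 6: P1: store L5 := 35  ⟶  IM  (L5)  txn=BusRdX+Flush  M[L5]=60
step 7: P1: store L4 := 79  ⟶  IM  (L4)  txn=BusRdX  M[L4]=0
step 8: P0: store L5 := 70  ⟶  MI  (L5)  txn=BusRdX+Flush  M[L5]=35
step 9: P1: store L5 := 63  ⟶  IM  (L5)  txn=BusRdX+Flush  M[L5]=70
step 10: P0: store L5 := 33  ⟶  MI  (L5)  txn=BusRdX+Flush  M[L5]=63
step 11: P1: load  L5  ⟶  SS  (L5)  txn=BusRd+Flush  M[L5]=33
step 12: P1: store L5 := 4  ⟶  IM  (L5)  txn=BusUpgr  M[L5]=33
step 13: P1: load  L5  ⟶  IM  (L5)  txn=∅  M[L5]=33
step 14: P1: load  L5  ⟶  IM  (L5)  txn=∅  M[L5]=33
step 15: P0: load  L5  ⟶  SS  (L5)  txn=BusRd+Flush  M[L5]=4
step 16: P0: load  L5  ⟶  SS  (L5)  txn=∅  M[L5]=4
step 17: P1: load  L3  ⟶  IE  (L3)  txn=BusRd  M[L3]=70
step 18: P0: load  L5  ⟶  SS  (L5)  txn=∅  M[L5]=4
step 19: P1: store L5 := 56  ⟶  IM  (L5)  txn=BusUpgr  M[L5]=4
step 20: P0: store L5 := 44  ⟶  MI  (L5)  txn=BusRdX+Flush  M[L5]=56
step 21: P1: load  L3  ⟶  IE  (L3)  txn=∅  M[L3]=70
step 22: P0: store L5 := 88  ⟶  MI  (L5)  txn=∅  M[L5]=56
step 23: P0: load  L0  ⟶  EI  (L0)  txn=BusRd  M[L0]=20
step 24: P1: store L1 := 31  ⟶  IM  (L1)  txn=BusRdX  M[L1]=10
step 25: P0: load  L3  ⟶  SS  (L3)  txn=BusRd  M[L3]=70
step 26: P1: store L5 := 76  ⟶  IM  (L5)  txn=BusRdX+Flush  M[L5]=88
step 27: P0: store L0 := 81  ⟶  MI  (L0)  txn=∅  M[L0]=20
step 28: P1: load  L4  ⟶  IM  (L4)  txn=∅  M[L4]=0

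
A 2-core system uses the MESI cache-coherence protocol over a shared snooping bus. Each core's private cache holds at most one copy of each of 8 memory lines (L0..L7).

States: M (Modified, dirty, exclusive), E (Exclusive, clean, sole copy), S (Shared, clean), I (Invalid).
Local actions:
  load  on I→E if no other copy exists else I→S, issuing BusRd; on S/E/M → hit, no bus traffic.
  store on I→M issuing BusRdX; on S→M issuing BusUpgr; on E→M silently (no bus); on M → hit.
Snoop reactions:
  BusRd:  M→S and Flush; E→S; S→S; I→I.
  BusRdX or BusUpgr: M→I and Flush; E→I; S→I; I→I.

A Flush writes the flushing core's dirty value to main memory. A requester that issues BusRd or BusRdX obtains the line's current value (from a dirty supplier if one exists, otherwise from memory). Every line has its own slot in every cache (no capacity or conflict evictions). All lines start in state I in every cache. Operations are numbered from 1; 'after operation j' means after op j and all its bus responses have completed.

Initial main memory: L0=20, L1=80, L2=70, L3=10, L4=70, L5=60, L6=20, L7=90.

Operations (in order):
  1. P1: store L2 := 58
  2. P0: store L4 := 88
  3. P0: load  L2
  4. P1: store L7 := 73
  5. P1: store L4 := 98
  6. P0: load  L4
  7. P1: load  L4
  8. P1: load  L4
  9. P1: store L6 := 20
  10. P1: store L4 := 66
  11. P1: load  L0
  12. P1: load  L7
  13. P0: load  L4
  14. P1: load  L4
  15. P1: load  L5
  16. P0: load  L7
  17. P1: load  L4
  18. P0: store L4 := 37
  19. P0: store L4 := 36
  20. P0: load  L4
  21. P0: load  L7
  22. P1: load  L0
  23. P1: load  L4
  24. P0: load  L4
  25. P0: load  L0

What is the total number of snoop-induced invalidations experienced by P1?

invalidations = 1

1. P1: store L2 := 58  bus=[BusRdX]  L2: P0=I P1=M  mem[L2]=70
2. P0: store L4 := 88  bus=[BusRdX]  L4: P0=M P1=I  mem[L4]=70
3. P0: load  L2  bus=[BusRd,Flush]  L2: P0=S P1=S  mem[L2]=58
4. P1: store L7 := 73  bus=[BusRdX]  L7: P0=I P1=M  mem[L7]=90
5. P1: store L4 := 98  bus=[BusRdX,Flush]  L4: P0=I P1=M  mem[L4]=88
6. P0: load  L4  bus=[BusRd,Flush]  L4: P0=S P1=S  mem[L4]=98
7. P1: load  L4  bus=[-]  L4: P0=S P1=S  mem[L4]=98
8. P1: load  L4  bus=[-]  L4: P0=S P1=S  mem[L4]=98
9. P1: store L6 := 20  bus=[BusRdX]  L6: P0=I P1=M  mem[L6]=20
10. P1: store L4 := 66  bus=[BusUpgr]  L4: P0=I P1=M  mem[L4]=98
11. P1: load  L0  bus=[BusRd]  L0: P0=I P1=E  mem[L0]=20
12. P1: load  L7  bus=[-]  L7: P0=I P1=M  mem[L7]=90
13. P0: load  L4  bus=[BusRd,Flush]  L4: P0=S P1=S  mem[L4]=66
14. P1: load  L4  bus=[-]  L4: P0=S P1=S  mem[L4]=66
15. P1: load  L5  bus=[BusRd]  L5: P0=I P1=E  mem[L5]=60
16. P0: load  L7  bus=[BusRd,Flush]  L7: P0=S P1=S  mem[L7]=73
17. P1: load  L4  bus=[-]  L4: P0=S P1=S  mem[L4]=66
18. P0: store L4 := 37  bus=[BusUpgr]  L4: P0=M P1=I  mem[L4]=66
19. P0: store L4 := 36  bus=[-]  L4: P0=M P1=I  mem[L4]=66
20. P0: load  L4  bus=[-]  L4: P0=M P1=I  mem[L4]=66
21. P0: load  L7  bus=[-]  L7: P0=S P1=S  mem[L7]=73
22. P1: load  L0  bus=[-]  L0: P0=I P1=E  mem[L0]=20
23. P1: load  L4  bus=[BusRd,Flush]  L4: P0=S P1=S  mem[L4]=36
24. P0: load  L4  bus=[-]  L4: P0=S P1=S  mem[L4]=36
25. P0: load  L0  bus=[BusRd]  L0: P0=S P1=S  mem[L0]=20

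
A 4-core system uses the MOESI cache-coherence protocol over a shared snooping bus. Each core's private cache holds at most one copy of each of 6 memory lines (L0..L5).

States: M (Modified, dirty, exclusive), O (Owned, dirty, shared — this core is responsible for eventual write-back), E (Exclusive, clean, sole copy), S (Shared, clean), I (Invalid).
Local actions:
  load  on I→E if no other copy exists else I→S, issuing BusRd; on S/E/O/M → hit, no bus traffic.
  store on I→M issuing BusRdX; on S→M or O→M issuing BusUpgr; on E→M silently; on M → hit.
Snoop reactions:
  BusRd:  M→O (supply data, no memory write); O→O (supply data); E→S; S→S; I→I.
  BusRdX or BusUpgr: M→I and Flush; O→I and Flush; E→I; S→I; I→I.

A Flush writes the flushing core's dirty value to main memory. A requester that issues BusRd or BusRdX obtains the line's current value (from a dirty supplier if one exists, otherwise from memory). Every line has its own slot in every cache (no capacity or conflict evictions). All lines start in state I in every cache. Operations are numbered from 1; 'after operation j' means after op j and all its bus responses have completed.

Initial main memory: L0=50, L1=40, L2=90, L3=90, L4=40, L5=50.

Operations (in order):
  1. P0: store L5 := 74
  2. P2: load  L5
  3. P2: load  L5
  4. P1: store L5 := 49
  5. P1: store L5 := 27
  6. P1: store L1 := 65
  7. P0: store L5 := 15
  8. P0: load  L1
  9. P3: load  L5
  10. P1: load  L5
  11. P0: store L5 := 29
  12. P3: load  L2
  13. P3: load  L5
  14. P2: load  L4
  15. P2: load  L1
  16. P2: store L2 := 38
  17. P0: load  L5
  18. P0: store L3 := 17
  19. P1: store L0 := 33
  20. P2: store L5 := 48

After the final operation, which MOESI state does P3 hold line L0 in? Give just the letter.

state = I

  op1 P0: store L5 := 74 → M/I/I/I on L5; bus BusRdX; mem=50
  op2 P2: load  L5 → O/I/S/I on L5; bus BusRd; mem=50
  op3 P2: load  L5 → O/I/S/I on L5; bus (none); mem=50
  op4 P1: store L5 := 49 → I/M/I/I on L5; bus BusRdX Flush; mem=74
  op5 P1: store L5 := 27 → I/M/I/I on L5; bus (none); mem=74
  op6 P1: store L1 := 65 → I/M/I/I on L1; bus BusRdX; mem=40
  op7 P0: store L5 := 15 → M/I/I/I on L5; bus BusRdX Flush; mem=27
  op8 P0: load  L1 → S/O/I/I on L1; bus BusRd; mem=40
  op9 P3: load  L5 → O/I/I/S on L5; bus BusRd; mem=27
  op10 P1: load  L5 → O/S/I/S on L5; bus BusRd; mem=27
  op11 P0: store L5 := 29 → M/I/I/I on L5; bus BusUpgr; mem=27
  op12 P3: load  L2 → I/I/I/E on L2; bus BusRd; mem=90
  op13 P3: load  L5 → O/I/I/S on L5; bus BusRd; mem=27
  op14 P2: load  L4 → I/I/E/I on L4; bus BusRd; mem=40
  op15 P2: load  L1 → S/O/S/I on L1; bus BusRd; mem=40
  op16 P2: store L2 := 38 → I/I/M/I on L2; bus BusRdX; mem=90
  op17 P0: load  L5 → O/I/I/S on L5; bus (none); mem=27
  op18 P0: store L3 := 17 → M/I/I/I on L3; bus BusRdX; mem=90
  op19 P1: store L0 := 33 → I/M/I/I on L0; bus BusRdX; mem=50
  op20 P2: store L5 := 48 → I/I/M/I on L5; bus BusRdX Flush; mem=29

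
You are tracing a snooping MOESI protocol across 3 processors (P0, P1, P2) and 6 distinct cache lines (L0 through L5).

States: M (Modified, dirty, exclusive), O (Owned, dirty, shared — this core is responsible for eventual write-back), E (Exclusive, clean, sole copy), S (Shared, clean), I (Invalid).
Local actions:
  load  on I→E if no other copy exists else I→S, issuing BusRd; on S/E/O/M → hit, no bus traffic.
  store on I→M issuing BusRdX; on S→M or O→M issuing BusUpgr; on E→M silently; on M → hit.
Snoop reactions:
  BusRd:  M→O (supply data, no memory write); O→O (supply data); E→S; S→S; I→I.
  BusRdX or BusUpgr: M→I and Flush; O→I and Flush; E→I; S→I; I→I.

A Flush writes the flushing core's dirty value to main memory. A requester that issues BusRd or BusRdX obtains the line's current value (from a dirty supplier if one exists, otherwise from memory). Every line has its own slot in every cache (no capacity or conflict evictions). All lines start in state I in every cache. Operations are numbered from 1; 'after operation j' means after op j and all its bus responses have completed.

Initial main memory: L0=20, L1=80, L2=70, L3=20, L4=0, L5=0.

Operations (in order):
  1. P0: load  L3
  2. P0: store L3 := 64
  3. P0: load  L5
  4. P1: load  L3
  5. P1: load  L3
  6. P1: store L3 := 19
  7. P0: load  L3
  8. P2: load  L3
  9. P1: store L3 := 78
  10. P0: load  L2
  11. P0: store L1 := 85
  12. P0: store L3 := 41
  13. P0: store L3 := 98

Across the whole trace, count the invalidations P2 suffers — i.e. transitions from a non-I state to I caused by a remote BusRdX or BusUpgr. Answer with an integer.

invalidations = 1

  op1 P0: load  L3 → E/I/I on L3; bus BusRd; mem=20
  op2 P0: store L3 := 64 → M/I/I on L3; bus (none); mem=20
  op3 P0: load  L5 → E/I/I on L5; bus BusRd; mem=0
  op4 P1: load  L3 → O/S/I on L3; bus BusRd; mem=20
  op5 P1: load  L3 → O/S/I on L3; bus (none); mem=20
  op6 P1: store L3 := 19 → I/M/I on L3; bus BusUpgr Flush; mem=64
  op7 P0: load  L3 → S/O/I on L3; bus BusRd; mem=64
  op8 P2: load  L3 → S/O/S on L3; bus BusRd; mem=64
  op9 P1: store L3 := 78 → I/M/I on L3; bus BusUpgr; mem=64
  op10 P0: load  L2 → E/I/I on L2; bus BusRd; mem=70
  op11 P0: store L1 := 85 → M/I/I on L1; bus BusRdX; mem=80
  op12 P0: store L3 := 41 → M/I/I on L3; bus BusRdX Flush; mem=78
  op13 P0: store L3 := 98 → M/I/I on L3; bus (none); mem=78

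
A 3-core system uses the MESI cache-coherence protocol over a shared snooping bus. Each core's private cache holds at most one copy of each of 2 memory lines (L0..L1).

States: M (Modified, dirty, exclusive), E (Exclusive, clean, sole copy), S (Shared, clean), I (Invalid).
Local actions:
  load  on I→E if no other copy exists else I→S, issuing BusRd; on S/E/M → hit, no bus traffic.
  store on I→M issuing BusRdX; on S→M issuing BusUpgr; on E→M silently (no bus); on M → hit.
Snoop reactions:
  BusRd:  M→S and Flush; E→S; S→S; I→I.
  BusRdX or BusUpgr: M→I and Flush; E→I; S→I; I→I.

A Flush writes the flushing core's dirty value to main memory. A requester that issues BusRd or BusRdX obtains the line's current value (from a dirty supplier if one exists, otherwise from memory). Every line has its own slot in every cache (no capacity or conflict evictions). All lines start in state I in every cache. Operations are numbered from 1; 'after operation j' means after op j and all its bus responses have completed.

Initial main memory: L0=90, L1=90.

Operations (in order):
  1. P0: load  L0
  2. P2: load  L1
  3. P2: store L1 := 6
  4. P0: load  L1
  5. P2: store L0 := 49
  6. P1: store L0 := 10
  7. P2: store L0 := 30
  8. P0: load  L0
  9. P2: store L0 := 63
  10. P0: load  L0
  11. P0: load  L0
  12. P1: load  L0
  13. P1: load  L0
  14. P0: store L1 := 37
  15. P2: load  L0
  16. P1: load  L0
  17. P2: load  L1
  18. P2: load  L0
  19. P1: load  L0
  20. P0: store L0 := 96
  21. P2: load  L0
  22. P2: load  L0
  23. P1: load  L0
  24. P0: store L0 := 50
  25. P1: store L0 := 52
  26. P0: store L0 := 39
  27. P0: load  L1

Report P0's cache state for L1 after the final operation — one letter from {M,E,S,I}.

1. P0: load  L0  bus=[BusRd]  L0: P0=E P1=I P2=I  mem[L0]=90
2. P2: load  L1  bus=[BusRd]  L1: P0=I P1=I P2=E  mem[L1]=90
3. P2: store L1 := 6  bus=[-]  L1: P0=I P1=I P2=M  mem[L1]=90
4. P0: load  L1  bus=[BusRd,Flush]  L1: P0=S P1=I P2=S  mem[L1]=6
5. P2: store L0 := 49  bus=[BusRdX]  L0: P0=I P1=I P2=M  mem[L0]=90
6. P1: store L0 := 10  bus=[BusRdX,Flush]  L0: P0=I P1=M P2=I  mem[L0]=49
7. P2: store L0 := 30  bus=[BusRdX,Flush]  L0: P0=I P1=I P2=M  mem[L0]=10
8. P0: load  L0  bus=[BusRd,Flush]  L0: P0=S P1=I P2=S  mem[L0]=30
9. P2: store L0 := 63  bus=[BusUpgr]  L0: P0=I P1=I P2=M  mem[L0]=30
10. P0: load  L0  bus=[BusRd,Flush]  L0: P0=S P1=I P2=S  mem[L0]=63
11. P0: load  L0  bus=[-]  L0: P0=S P1=I P2=S  mem[L0]=63
12. P1: load  L0  bus=[BusRd]  L0: P0=S P1=S P2=S  mem[L0]=63
13. P1: load  L0  bus=[-]  L0: P0=S P1=S P2=S  mem[L0]=63
14. P0: store L1 := 37  bus=[BusUpgr]  L1: P0=M P1=I P2=I  mem[L1]=6
15. P2: load  L0  bus=[-]  L0: P0=S P1=S P2=S  mem[L0]=63
16. P1: load  L0  bus=[-]  L0: P0=S P1=S P2=S  mem[L0]=63
17. P2: load  L1  bus=[BusRd,Flush]  L1: P0=S P1=I P2=S  mem[L1]=37
18. P2: load  L0  bus=[-]  L0: P0=S P1=S P2=S  mem[L0]=63
19. P1: load  L0  bus=[-]  L0: P0=S P1=S P2=S  mem[L0]=63
20. P0: store L0 := 96  bus=[BusUpgr]  L0: P0=M P1=I P2=I  mem[L0]=63
21. P2: load  L0  bus=[BusRd,Flush]  L0: P0=S P1=I P2=S  mem[L0]=96
22. P2: load  L0  bus=[-]  L0: P0=S P1=I P2=S  mem[L0]=96
23. P1: load  L0  bus=[BusRd]  L0: P0=S P1=S P2=S  mem[L0]=96
24. P0: store L0 := 50  bus=[BusUpgr]  L0: P0=M P1=I P2=I  mem[L0]=96
25. P1: store L0 := 52  bus=[BusRdX,Flush]  L0: P0=I P1=M P2=I  mem[L0]=50
26. P0: store L0 := 39  bus=[BusRdX,Flush]  L0: P0=M P1=I P2=I  mem[L0]=52
27. P0: load  L1  bus=[-]  L1: P0=S P1=I P2=S  mem[L1]=37

state = S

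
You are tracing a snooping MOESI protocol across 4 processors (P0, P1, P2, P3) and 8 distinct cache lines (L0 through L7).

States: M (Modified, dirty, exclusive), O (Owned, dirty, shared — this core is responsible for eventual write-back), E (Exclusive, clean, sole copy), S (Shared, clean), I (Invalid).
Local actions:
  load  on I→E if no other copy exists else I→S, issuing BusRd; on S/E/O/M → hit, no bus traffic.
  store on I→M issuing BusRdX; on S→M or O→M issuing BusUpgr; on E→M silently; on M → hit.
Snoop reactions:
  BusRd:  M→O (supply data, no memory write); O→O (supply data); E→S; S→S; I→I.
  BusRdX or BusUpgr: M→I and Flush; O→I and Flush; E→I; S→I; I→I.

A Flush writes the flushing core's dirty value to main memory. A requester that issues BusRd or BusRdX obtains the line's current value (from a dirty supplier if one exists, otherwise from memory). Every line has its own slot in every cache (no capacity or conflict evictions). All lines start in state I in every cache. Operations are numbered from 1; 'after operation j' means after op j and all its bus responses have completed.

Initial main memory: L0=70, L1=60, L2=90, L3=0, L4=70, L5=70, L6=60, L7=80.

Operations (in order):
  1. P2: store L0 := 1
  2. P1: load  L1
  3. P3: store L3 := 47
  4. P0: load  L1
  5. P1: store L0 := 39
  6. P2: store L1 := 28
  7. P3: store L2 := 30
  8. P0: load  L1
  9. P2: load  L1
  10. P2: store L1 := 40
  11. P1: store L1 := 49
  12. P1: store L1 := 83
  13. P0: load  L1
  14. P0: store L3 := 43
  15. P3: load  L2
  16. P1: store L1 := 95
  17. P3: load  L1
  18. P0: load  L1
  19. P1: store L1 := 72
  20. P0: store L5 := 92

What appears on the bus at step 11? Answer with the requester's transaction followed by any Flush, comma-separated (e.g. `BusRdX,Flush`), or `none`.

bus = BusRdX,Flush

  op1 P2: store L0 := 1 → I/I/M/I on L0; bus BusRdX; mem=70
  op2 P1: load  L1 → I/E/I/I on L1; bus BusRd; mem=60
  op3 P3: store L3 := 47 → I/I/I/M on L3; bus BusRdX; mem=0
  op4 P0: load  L1 → S/S/I/I on L1; bus BusRd; mem=60
  op5 P1: store L0 := 39 → I/M/I/I on L0; bus BusRdX Flush; mem=1
  op6 P2: store L1 := 28 → I/I/M/I on L1; bus BusRdX; mem=60
  op7 P3: store L2 := 30 → I/I/I/M on L2; bus BusRdX; mem=90
  op8 P0: load  L1 → S/I/O/I on L1; bus BusRd; mem=60
  op9 P2: load  L1 → S/I/O/I on L1; bus (none); mem=60
  op10 P2: store L1 := 40 → I/I/M/I on L1; bus BusUpgr; mem=60
  op11 P1: store L1 := 49 → I/M/I/I on L1; bus BusRdX Flush; mem=40
  op12 P1: store L1 := 83 → I/M/I/I on L1; bus (none); mem=40
  op13 P0: load  L1 → S/O/I/I on L1; bus BusRd; mem=40
  op14 P0: store L3 := 43 → M/I/I/I on L3; bus BusRdX Flush; mem=47
  op15 P3: load  L2 → I/I/I/M on L2; bus (none); mem=90
  op16 P1: store L1 := 95 → I/M/I/I on L1; bus BusUpgr; mem=40
  op17 P3: load  L1 → I/O/I/S on L1; bus BusRd; mem=40
  op18 P0: load  L1 → S/O/I/S on L1; bus BusRd; mem=40
  op19 P1: store L1 := 72 → I/M/I/I on L1; bus BusUpgr; mem=40
  op20 P0: store L5 := 92 → M/I/I/I on L5; bus BusRdX; mem=70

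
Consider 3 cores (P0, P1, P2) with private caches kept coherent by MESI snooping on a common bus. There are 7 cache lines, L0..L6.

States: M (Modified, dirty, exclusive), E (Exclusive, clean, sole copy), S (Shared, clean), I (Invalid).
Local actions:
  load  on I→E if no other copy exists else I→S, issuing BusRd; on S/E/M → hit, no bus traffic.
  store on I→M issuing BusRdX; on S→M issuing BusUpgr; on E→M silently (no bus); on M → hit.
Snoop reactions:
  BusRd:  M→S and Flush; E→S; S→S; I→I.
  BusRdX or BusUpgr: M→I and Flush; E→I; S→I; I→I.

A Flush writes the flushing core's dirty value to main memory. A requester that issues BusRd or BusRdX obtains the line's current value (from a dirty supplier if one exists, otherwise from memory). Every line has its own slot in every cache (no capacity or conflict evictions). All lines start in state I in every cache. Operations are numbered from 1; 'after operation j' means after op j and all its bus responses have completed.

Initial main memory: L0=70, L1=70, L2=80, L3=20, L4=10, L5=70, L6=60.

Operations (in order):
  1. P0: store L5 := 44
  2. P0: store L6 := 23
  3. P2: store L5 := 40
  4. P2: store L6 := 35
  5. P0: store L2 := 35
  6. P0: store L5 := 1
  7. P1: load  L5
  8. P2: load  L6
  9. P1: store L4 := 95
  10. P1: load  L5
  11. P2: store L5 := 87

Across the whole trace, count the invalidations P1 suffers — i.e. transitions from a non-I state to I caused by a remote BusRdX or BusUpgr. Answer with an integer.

  op1 P0: store L5 := 44 → M/I/I on L5; bus BusRdX; mem=70
  op2 P0: store L6 := 23 → M/I/I on L6; bus BusRdX; mem=60
  op3 P2: store L5 := 40 → I/I/M on L5; bus BusRdX Flush; mem=44
  op4 P2: store L6 := 35 → I/I/M on L6; bus BusRdX Flush; mem=23
  op5 P0: store L2 := 35 → M/I/I on L2; bus BusRdX; mem=80
  op6 P0: store L5 := 1 → M/I/I on L5; bus BusRdX Flush; mem=40
  op7 P1: load  L5 → S/S/I on L5; bus BusRd Flush; mem=1
  op8 P2: load  L6 → I/I/M on L6; bus (none); mem=23
  op9 P1: store L4 := 95 → I/M/I on L4; bus BusRdX; mem=10
  op10 P1: load  L5 → S/S/I on L5; bus (none); mem=1
  op11 P2: store L5 := 87 → I/I/M on L5; bus BusRdX; mem=1

invalidations = 1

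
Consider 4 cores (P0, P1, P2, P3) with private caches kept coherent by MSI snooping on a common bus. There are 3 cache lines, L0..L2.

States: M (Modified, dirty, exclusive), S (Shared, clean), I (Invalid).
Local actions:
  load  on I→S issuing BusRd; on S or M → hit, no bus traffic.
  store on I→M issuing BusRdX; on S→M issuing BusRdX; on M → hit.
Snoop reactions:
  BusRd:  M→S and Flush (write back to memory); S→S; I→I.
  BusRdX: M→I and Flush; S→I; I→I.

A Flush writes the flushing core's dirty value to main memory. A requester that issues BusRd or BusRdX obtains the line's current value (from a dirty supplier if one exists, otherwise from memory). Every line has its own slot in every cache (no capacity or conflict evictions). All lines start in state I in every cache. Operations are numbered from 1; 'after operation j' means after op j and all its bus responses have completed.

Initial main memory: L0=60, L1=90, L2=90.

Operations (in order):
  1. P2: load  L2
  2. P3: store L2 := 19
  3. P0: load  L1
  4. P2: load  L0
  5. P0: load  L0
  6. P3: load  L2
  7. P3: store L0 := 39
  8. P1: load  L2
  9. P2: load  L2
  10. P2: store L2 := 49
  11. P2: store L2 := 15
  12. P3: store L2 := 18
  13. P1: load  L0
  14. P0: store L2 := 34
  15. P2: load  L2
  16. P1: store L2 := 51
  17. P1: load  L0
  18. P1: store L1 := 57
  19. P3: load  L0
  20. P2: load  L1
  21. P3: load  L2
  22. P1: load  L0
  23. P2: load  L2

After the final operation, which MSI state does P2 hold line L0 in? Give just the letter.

step 1: P2: load  L2  ⟶  IISI  (L2)  txn=BusRd  M[L2]=90
step 2: P3: store L2 := 19  ⟶  IIIM  (L2)  txn=BusRdX  M[L2]=90
step 3: P0: load  L1  ⟶  SIII  (L1)  txn=BusRd  M[L1]=90
step 4: P2: load  L0  ⟶  IISI  (L0)  txn=BusRd  M[L0]=60
step 5: P0: load  L0  ⟶  SISI  (L0)  txn=BusRd  M[L0]=60
step 6: P3: load  L2  ⟶  IIIM  (L2)  txn=∅  M[L2]=90
step 7: P3: store L0 := 39  ⟶  IIIM  (L0)  txn=BusRdX  M[L0]=60
step 8: P1: load  L2  ⟶  ISIS  (L2)  txn=BusRd+Flush  M[L2]=19
step 9: P2: load  L2  ⟶  ISSS  (L2)  txn=BusRd  M[L2]=19
step 10: P2: store L2 := 49  ⟶  IIMI  (L2)  txn=BusRdX  M[L2]=19
step 11: P2: store L2 := 15  ⟶  IIMI  (L2)  txn=∅  M[L2]=19
step 12: P3: store L2 := 18  ⟶  IIIM  (L2)  txn=BusRdX+Flush  M[L2]=15
step 13: P1: load  L0  ⟶  ISIS  (L0)  txn=BusRd+Flush  M[L0]=39
step 14: P0: store L2 := 34  ⟶  MIII  (L2)  txn=BusRdX+Flush  M[L2]=18
step 15: P2: load  L2  ⟶  SISI  (L2)  txn=BusRd+Flush  M[L2]=34
step 16: P1: store L2 := 51  ⟶  IMII  (L2)  txn=BusRdX  M[L2]=34
step 17: P1: load  L0  ⟶  ISIS  (L0)  txn=∅  M[L0]=39
step 18: P1: store L1 := 57  ⟶  IMII  (L1)  txn=BusRdX  M[L1]=90
step 19: P3: load  L0  ⟶  ISIS  (L0)  txn=∅  M[L0]=39
step 20: P2: load  L1  ⟶  ISSI  (L1)  txn=BusRd+Flush  M[L1]=57
step 21: P3: load  L2  ⟶  ISIS  (L2)  txn=BusRd+Flush  M[L2]=51
step 22: P1: load  L0  ⟶  ISIS  (L0)  txn=∅  M[L0]=39
step 23: P2: load  L2  ⟶  ISSS  (L2)  txn=BusRd  M[L2]=51

state = I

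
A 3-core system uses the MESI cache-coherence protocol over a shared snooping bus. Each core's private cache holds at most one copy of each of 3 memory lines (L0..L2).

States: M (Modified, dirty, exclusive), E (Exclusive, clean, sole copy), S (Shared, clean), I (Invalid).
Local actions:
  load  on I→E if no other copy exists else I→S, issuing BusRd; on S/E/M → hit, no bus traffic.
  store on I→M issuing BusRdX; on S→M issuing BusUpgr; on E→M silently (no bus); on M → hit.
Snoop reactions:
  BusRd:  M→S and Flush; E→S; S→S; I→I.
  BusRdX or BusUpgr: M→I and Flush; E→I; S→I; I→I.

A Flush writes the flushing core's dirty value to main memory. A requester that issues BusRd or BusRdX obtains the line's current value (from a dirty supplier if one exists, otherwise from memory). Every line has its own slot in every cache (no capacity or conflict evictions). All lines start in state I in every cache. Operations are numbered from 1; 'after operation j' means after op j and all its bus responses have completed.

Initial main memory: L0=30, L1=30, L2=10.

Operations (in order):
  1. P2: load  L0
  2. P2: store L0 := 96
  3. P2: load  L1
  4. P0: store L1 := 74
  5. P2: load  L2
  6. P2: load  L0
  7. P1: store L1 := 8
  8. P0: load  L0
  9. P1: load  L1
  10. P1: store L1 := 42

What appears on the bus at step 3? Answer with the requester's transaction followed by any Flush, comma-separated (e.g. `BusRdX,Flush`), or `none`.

bus = BusRd

1. P2: load  L0  bus=[BusRd]  L0: P0=I P1=I P2=E  mem[L0]=30
2. P2: store L0 := 96  bus=[-]  L0: P0=I P1=I P2=M  mem[L0]=30
3. P2: load  L1  bus=[BusRd]  L1: P0=I P1=I P2=E  mem[L1]=30
4. P0: store L1 := 74  bus=[BusRdX]  L1: P0=M P1=I P2=I  mem[L1]=30
5. P2: load  L2  bus=[BusRd]  L2: P0=I P1=I P2=E  mem[L2]=10
6. P2: load  L0  bus=[-]  L0: P0=I P1=I P2=M  mem[L0]=30
7. P1: store L1 := 8  bus=[BusRdX,Flush]  L1: P0=I P1=M P2=I  mem[L1]=74
8. P0: load  L0  bus=[BusRd,Flush]  L0: P0=S P1=I P2=S  mem[L0]=96
9. P1: load  L1  bus=[-]  L1: P0=I P1=M P2=I  mem[L1]=74
10. P1: store L1 := 42  bus=[-]  L1: P0=I P1=M P2=I  mem[L1]=74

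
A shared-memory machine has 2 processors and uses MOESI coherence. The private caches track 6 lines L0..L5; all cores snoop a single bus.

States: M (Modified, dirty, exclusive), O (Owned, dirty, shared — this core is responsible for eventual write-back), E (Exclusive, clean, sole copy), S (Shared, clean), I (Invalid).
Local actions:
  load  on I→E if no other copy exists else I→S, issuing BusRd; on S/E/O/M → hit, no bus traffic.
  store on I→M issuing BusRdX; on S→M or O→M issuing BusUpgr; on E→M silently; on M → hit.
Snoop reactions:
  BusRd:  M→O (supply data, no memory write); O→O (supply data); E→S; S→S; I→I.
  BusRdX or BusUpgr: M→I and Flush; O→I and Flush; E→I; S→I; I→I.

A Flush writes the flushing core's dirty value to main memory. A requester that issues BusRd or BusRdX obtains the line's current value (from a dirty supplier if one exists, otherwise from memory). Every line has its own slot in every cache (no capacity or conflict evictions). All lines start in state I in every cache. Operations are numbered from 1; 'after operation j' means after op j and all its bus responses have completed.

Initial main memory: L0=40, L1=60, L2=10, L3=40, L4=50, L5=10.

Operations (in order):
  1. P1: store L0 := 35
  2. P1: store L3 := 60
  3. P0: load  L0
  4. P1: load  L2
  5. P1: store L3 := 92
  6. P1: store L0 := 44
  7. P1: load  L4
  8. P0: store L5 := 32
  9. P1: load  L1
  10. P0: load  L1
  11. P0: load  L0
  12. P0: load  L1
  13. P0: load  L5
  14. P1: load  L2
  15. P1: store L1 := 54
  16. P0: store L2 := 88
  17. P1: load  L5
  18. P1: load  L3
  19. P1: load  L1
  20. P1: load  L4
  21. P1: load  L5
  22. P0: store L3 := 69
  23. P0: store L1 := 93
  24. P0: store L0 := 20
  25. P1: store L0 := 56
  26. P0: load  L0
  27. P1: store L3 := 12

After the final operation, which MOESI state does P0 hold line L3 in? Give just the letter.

  op1 P1: store L0 := 35 → I/M on L0; bus BusRdX; mem=40
  op2 P1: store L3 := 60 → I/M on L3; bus BusRdX; mem=40
  op3 P0: load  L0 → S/O on L0; bus BusRd; mem=40
  op4 P1: load  L2 → I/E on L2; bus BusRd; mem=10
  op5 P1: store L3 := 92 → I/M on L3; bus (none); mem=40
  op6 P1: store L0 := 44 → I/M on L0; bus BusUpgr; mem=40
  op7 P1: load  L4 → I/E on L4; bus BusRd; mem=50
  op8 P0: store L5 := 32 → M/I on L5; bus BusRdX; mem=10
  op9 P1: load  L1 → I/E on L1; bus BusRd; mem=60
  op10 P0: load  L1 → S/S on L1; bus BusRd; mem=60
  op11 P0: load  L0 → S/O on L0; bus BusRd; mem=40
  op12 P0: load  L1 → S/S on L1; bus (none); mem=60
  op13 P0: load  L5 → M/I on L5; bus (none); mem=10
  op14 P1: load  L2 → I/E on L2; bus (none); mem=10
  op15 P1: store L1 := 54 → I/M on L1; bus BusUpgr; mem=60
  op16 P0: store L2 := 88 → M/I on L2; bus BusRdX; mem=10
  op17 P1: load  L5 → O/S on L5; bus BusRd; mem=10
  op18 P1: load  L3 → I/M on L3; bus (none); mem=40
  op19 P1: load  L1 → I/M on L1; bus (none); mem=60
  op20 P1: load  L4 → I/E on L4; bus (none); mem=50
  op21 P1: load  L5 → O/S on L5; bus (none); mem=10
  op22 P0: store L3 := 69 → M/I on L3; bus BusRdX Flush; mem=92
  op23 P0: store L1 := 93 → M/I on L1; bus BusRdX Flush; mem=54
  op24 P0: store L0 := 20 → M/I on L0; bus BusUpgr Flush; mem=44
  op25 P1: store L0 := 56 → I/M on L0; bus BusRdX Flush; mem=20
  op26 P0: load  L0 → S/O on L0; bus BusRd; mem=20
  op27 P1: store L3 := 12 → I/M on L3; bus BusRdX Flush; mem=69

state = I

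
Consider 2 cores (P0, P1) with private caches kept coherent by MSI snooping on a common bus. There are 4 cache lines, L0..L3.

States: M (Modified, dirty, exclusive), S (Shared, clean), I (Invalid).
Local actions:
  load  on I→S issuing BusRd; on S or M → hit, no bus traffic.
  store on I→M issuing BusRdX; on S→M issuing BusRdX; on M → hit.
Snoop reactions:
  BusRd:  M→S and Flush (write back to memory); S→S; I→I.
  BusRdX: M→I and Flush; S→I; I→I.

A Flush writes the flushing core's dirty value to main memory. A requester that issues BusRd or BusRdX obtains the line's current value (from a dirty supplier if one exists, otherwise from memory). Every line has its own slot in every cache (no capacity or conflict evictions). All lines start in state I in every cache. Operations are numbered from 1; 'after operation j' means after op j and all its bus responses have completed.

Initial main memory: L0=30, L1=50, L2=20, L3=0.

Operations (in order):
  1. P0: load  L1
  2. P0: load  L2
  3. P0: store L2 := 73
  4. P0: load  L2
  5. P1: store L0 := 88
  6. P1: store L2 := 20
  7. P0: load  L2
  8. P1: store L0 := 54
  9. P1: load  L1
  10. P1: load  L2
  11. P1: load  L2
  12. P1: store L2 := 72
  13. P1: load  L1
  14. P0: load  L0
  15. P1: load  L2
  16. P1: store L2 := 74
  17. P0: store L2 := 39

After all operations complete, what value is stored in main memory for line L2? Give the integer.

[1] P0: load  L1 | P0:S(50), P1:I | bus: BusRd
[2] P0: load  L2 | P0:S(20), P1:I | bus: BusRd
[3] P0: store L2 := 73 | P0:M(73), P1:I | bus: BusRdX
[4] P0: load  L2 | P0:M(73), P1:I | bus: none
[5] P1: store L0 := 88 | P0:I, P1:M(88) | bus: BusRdX
[6] P1: store L2 := 20 | P0:I, P1:M(20) | bus: BusRdX,Flush
[7] P0: load  L2 | P0:S(20), P1:S(20) | bus: BusRd,Flush
[8] P1: store L0 := 54 | P0:I, P1:M(54) | bus: none
[9] P1: load  L1 | P0:S(50), P1:S(50) | bus: BusRd
[10] P1: load  L2 | P0:S(20), P1:S(20) | bus: none
[11] P1: load  L2 | P0:S(20), P1:S(20) | bus: none
[12] P1: store L2 := 72 | P0:I, P1:M(72) | bus: BusRdX
[13] P1: load  L1 | P0:S(50), P1:S(50) | bus: none
[14] P0: load  L0 | P0:S(54), P1:S(54) | bus: BusRd,Flush
[15] P1: load  L2 | P0:I, P1:M(72) | bus: none
[16] P1: store L2 := 74 | P0:I, P1:M(74) | bus: none
[17] P0: store L2 := 39 | P0:M(39), P1:I | bus: BusRdX,Flush

memory[L2] = 74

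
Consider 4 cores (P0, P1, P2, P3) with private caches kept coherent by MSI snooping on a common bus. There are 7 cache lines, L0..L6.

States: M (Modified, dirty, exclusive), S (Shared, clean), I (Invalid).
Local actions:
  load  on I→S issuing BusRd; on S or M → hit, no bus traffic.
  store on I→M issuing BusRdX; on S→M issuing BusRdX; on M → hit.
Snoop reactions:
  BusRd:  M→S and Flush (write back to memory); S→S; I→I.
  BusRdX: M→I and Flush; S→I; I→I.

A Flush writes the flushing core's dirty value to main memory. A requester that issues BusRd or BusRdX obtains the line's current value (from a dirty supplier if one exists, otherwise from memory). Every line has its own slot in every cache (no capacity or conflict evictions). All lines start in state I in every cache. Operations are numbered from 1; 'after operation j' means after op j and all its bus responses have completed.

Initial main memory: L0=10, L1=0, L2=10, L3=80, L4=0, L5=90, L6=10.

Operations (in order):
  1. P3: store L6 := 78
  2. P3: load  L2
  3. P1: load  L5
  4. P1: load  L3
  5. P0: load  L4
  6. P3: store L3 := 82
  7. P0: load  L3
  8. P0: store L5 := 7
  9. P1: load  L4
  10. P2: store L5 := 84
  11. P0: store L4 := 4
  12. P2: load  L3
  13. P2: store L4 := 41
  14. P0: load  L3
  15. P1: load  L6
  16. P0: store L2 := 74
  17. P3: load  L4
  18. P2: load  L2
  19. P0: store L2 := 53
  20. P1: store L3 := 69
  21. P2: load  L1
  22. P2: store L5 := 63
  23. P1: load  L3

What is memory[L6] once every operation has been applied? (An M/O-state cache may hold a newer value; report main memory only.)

1. P3: store L6 := 78  bus=[BusRdX]  L6: P0=I P1=I P2=I P3=M  mem[L6]=10
2. P3: load  L2  bus=[BusRd]  L2: P0=I P1=I P2=I P3=S  mem[L2]=10
3. P1: load  L5  bus=[BusRd]  L5: P0=I P1=S P2=I P3=I  mem[L5]=90
4. P1: load  L3  bus=[BusRd]  L3: P0=I P1=S P2=I P3=I  mem[L3]=80
5. P0: load  L4  bus=[BusRd]  L4: P0=S P1=I P2=I P3=I  mem[L4]=0
6. P3: store L3 := 82  bus=[BusRdX]  L3: P0=I P1=I P2=I P3=M  mem[L3]=80
7. P0: load  L3  bus=[BusRd,Flush]  L3: P0=S P1=I P2=I P3=S  mem[L3]=82
8. P0: store L5 := 7  bus=[BusRdX]  L5: P0=M P1=I P2=I P3=I  mem[L5]=90
9. P1: load  L4  bus=[BusRd]  L4: P0=S P1=S P2=I P3=I  mem[L4]=0
10. P2: store L5 := 84  bus=[BusRdX,Flush]  L5: P0=I P1=I P2=M P3=I  mem[L5]=7
11. P0: store L4 := 4  bus=[BusRdX]  L4: P0=M P1=I P2=I P3=I  mem[L4]=0
12. P2: load  L3  bus=[BusRd]  L3: P0=S P1=I P2=S P3=S  mem[L3]=82
13. P2: store L4 := 41  bus=[BusRdX,Flush]  L4: P0=I P1=I P2=M P3=I  mem[L4]=4
14. P0: load  L3  bus=[-]  L3: P0=S P1=I P2=S P3=S  mem[L3]=82
15. P1: load  L6  bus=[BusRd,Flush]  L6: P0=I P1=S P2=I P3=S  mem[L6]=78
16. P0: store L2 := 74  bus=[BusRdX]  L2: P0=M P1=I P2=I P3=I  mem[L2]=10
17. P3: load  L4  bus=[BusRd,Flush]  L4: P0=I P1=I P2=S P3=S  mem[L4]=41
18. P2: load  L2  bus=[BusRd,Flush]  L2: P0=S P1=I P2=S P3=I  mem[L2]=74
19. P0: store L2 := 53  bus=[BusRdX]  L2: P0=M P1=I P2=I P3=I  mem[L2]=74
20. P1: store L3 := 69  bus=[BusRdX]  L3: P0=I P1=M P2=I P3=I  mem[L3]=82
21. P2: load  L1  bus=[BusRd]  L1: P0=I P1=I P2=S P3=I  mem[L1]=0
22. P2: store L5 := 63  bus=[-]  L5: P0=I P1=I P2=M P3=I  mem[L5]=7
23. P1: load  L3  bus=[-]  L3: P0=I P1=M P2=I P3=I  mem[L3]=82

memory[L6] = 78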